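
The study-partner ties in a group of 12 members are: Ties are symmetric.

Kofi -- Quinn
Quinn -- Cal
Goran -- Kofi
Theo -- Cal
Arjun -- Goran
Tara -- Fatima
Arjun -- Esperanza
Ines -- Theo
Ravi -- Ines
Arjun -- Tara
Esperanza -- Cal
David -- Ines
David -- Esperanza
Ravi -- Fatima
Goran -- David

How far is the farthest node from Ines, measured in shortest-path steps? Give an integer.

Distances from Ines: Arjun:3, Cal:2, David:1, Esperanza:2, Fatima:2, Goran:2, Kofi:3, Quinn:3, Ravi:1, Tara:3, Theo:1.
The largest is 3 (to Quinn, Arjun, Kofi, and Tara), so the eccentricity of Ines is 3.

3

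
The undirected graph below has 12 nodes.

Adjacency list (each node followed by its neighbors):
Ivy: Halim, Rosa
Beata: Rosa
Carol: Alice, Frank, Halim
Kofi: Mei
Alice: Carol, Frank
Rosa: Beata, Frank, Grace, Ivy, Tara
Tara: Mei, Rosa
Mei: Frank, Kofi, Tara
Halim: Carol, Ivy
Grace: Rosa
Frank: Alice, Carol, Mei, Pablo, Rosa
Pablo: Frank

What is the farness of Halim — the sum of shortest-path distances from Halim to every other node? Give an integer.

Distances from Halim: Alice:2, Beata:3, Carol:1, Frank:2, Grace:3, Ivy:1, Kofi:4, Mei:3, Pablo:3, Rosa:2, Tara:3.
Sum = 2 + 3 + 1 + 2 + 3 + 1 + 4 + 3 + 3 + 2 + 3 = 27.

27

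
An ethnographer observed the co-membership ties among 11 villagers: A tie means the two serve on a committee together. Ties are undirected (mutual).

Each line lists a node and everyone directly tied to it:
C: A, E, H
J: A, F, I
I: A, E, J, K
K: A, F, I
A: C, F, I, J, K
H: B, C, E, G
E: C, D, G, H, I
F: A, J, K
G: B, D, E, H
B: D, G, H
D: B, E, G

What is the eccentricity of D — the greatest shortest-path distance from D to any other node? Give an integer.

4

Distances from D: A:3, B:1, C:2, E:1, F:4, G:1, H:2, I:2, J:3, K:3.
The largest is 4 (to F), so the eccentricity of D is 4.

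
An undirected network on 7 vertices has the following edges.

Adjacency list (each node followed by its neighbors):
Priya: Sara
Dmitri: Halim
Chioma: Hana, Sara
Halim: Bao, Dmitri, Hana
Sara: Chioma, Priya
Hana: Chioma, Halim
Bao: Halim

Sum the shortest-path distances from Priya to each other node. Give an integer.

20

Distances from Priya: Bao:5, Chioma:2, Dmitri:5, Halim:4, Hana:3, Sara:1.
Sum = 5 + 2 + 5 + 4 + 3 + 1 = 20.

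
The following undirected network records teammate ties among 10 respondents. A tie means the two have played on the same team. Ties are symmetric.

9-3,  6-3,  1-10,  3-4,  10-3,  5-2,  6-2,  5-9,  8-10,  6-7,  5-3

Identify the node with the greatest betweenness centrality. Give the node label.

Unnormalized betweenness of each node: 1:0, 2:1, 3:26, 4:0, 5:7/2, 6:21/2, 7:0, 8:0, 9:0, 10:15.
3 has the largest value, 26, making it the main broker — the node through which the most shortest paths run.

3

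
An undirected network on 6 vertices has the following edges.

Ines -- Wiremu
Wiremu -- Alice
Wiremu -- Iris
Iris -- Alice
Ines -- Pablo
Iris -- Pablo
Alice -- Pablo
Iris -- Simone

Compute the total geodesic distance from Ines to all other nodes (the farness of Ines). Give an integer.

9

Distances from Ines: Alice:2, Iris:2, Pablo:1, Simone:3, Wiremu:1.
Sum = 2 + 2 + 1 + 3 + 1 = 9.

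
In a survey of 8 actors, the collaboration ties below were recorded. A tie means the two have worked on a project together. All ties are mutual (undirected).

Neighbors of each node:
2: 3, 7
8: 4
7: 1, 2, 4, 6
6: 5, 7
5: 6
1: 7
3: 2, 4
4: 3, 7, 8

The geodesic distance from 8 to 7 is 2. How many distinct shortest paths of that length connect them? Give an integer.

1

The shortest distance is 2, and the only length-2 path is 8–4–7. So there is exactly 1 shortest path.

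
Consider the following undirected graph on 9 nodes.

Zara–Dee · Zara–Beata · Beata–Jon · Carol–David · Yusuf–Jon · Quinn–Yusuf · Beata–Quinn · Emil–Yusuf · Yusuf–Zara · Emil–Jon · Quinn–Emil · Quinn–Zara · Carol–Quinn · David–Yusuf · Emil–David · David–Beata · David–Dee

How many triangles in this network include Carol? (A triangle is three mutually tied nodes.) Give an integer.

Carol's neighbors are David and Quinn, but none of them are tied to each other, so no triangle contains Carol.

0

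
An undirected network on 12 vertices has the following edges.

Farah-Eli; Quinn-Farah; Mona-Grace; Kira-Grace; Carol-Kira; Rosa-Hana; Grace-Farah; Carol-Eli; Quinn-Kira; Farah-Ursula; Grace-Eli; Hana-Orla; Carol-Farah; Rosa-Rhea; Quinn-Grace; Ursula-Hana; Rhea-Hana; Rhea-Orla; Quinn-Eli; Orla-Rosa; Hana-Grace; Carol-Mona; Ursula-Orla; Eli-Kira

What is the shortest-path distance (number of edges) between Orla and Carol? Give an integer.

3

One shortest route is Orla – Ursula – Farah – Carol, which uses 3 edges, and at distance 2 from Orla we only reach {Farah, Grace}, which does not include Carol. So d(Orla,Carol) = 3.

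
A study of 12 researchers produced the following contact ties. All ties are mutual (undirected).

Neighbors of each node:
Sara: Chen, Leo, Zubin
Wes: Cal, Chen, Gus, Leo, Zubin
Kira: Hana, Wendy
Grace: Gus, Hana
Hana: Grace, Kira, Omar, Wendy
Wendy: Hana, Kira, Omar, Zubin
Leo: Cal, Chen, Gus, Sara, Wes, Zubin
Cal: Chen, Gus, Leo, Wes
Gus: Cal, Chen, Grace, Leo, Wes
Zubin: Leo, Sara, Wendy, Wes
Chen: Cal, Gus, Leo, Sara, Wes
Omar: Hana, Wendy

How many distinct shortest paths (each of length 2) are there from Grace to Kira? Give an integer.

The shortest distance is 2, and the only length-2 path is Grace–Hana–Kira. So there is exactly 1 shortest path.

1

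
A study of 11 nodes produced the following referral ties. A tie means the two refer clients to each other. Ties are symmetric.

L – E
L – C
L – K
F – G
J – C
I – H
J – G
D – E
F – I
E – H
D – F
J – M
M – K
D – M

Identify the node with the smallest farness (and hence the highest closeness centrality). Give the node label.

Farness (sum of distances to all others) for each node — C:23, D:18, E:19, F:20, G:22, H:24, I:25, J:21, K:23, L:20, M:19.
The smallest farness is 18, for D, so D has the highest closeness.

D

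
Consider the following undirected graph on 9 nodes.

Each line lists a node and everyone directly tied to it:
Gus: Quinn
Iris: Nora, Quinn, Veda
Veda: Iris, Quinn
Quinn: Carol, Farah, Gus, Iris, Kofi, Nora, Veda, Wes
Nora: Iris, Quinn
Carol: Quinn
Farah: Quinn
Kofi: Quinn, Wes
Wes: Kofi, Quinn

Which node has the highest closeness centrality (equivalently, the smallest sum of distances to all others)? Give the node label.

Quinn

Farness (sum of distances to all others) for each node — Carol:15, Farah:15, Gus:15, Iris:13, Kofi:14, Nora:14, Quinn:8, Veda:14, Wes:14.
The smallest farness is 8, for Quinn, so Quinn has the highest closeness.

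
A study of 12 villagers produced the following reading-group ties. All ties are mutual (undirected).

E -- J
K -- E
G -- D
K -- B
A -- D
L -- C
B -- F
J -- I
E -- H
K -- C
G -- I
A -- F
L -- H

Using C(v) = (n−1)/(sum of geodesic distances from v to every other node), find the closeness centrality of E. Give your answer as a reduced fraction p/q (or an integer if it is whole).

Distances from E: A:4, B:2, C:2, D:4, F:3, G:3, H:1, I:2, J:1, K:1, L:2. Sum = 25.
n = 12, so closeness = 11/25.

11/25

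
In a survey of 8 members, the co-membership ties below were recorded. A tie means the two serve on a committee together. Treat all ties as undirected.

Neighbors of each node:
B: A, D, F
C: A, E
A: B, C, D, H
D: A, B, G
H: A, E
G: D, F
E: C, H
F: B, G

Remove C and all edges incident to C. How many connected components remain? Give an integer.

1

C's neighbors (A and E) remain reachable from one another through other ties, so the rest of the network stays in one piece.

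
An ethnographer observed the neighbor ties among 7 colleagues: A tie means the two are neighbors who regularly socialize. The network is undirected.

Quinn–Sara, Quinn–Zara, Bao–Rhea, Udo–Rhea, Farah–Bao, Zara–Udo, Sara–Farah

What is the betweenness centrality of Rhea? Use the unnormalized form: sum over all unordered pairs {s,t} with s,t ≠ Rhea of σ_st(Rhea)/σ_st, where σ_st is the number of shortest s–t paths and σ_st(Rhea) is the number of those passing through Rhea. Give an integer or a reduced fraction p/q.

Pairs whose geodesics pass through Rhea — Zara–Bao: 1; Udo–Bao: 1; Udo–Farah: 1.
All other pairs contribute 0.
Summing the contributions gives betweenness(Rhea) = 3.

3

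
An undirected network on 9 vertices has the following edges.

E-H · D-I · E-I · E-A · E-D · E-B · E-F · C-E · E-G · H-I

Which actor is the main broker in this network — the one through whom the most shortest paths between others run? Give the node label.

Unnormalized betweenness of each node: A:0, B:0, C:0, D:0, E:51/2, F:0, G:0, H:0, I:1/2.
E has the largest value, 51/2, making it the main broker — the node through which the most shortest paths run.

E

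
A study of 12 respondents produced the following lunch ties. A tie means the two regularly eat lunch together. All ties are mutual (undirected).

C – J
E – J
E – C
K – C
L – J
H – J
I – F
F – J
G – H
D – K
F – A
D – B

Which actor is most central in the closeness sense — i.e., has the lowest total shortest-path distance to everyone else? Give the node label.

J

Farness (sum of distances to all others) for each node — A:36, B:47, C:23, D:37, E:26, F:26, G:38, H:28, I:36, J:20, K:29, L:30.
The smallest farness is 20, for J, so J has the highest closeness.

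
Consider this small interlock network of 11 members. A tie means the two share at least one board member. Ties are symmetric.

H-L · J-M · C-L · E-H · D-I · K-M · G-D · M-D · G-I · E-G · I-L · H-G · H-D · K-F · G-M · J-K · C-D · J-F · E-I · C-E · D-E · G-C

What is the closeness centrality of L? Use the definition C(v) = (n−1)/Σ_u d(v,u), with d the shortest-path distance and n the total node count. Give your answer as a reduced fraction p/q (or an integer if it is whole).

Distances from L: C:1, D:2, E:2, F:5, G:2, H:1, I:1, J:4, K:4, M:3. Sum = 25.
n = 11, so closeness = 10/25 = 2/5.

2/5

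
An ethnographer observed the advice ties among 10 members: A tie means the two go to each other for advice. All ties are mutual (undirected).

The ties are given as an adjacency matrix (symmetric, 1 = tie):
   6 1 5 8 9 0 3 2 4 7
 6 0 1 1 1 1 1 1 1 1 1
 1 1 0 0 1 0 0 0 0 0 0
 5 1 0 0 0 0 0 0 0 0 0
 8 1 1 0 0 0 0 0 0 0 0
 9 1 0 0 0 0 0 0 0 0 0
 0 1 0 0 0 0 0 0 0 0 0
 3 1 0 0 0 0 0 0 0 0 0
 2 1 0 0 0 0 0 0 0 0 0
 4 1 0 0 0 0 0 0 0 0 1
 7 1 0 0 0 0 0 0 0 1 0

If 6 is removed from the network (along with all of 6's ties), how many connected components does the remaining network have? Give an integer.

7

Without 6, the remaining ties split the others into: {1, 8}; {5}; {9}; {0}; {3}; {2}; {4, 7}.
That's 7 separate components.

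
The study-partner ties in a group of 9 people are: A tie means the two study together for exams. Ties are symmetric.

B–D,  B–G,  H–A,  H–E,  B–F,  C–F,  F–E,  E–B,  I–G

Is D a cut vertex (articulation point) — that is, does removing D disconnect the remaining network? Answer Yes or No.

No

Even without D, every remaining node can still reach every other (the residual graph is connected), so D is not a cut vertex.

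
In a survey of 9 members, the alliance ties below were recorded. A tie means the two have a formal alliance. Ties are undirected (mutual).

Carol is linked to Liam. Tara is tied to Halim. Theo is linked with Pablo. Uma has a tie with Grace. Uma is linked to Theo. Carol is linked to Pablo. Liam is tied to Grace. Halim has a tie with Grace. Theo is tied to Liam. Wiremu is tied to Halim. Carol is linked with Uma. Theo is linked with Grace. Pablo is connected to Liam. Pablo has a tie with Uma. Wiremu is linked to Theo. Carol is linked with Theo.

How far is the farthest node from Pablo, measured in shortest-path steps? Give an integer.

4

Distances from Pablo: Carol:1, Grace:2, Halim:3, Liam:1, Tara:4, Theo:1, Uma:1, Wiremu:2.
The largest is 4 (to Tara), so the eccentricity of Pablo is 4.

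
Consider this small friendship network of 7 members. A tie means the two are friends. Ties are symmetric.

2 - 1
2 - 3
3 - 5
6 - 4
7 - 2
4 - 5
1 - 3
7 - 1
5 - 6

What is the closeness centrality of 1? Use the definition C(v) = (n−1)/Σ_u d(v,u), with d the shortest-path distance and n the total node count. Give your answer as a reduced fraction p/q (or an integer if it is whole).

Distances from 1: 2:1, 3:1, 4:3, 5:2, 6:3, 7:1. Sum = 11.
n = 7, so closeness = 6/11.

6/11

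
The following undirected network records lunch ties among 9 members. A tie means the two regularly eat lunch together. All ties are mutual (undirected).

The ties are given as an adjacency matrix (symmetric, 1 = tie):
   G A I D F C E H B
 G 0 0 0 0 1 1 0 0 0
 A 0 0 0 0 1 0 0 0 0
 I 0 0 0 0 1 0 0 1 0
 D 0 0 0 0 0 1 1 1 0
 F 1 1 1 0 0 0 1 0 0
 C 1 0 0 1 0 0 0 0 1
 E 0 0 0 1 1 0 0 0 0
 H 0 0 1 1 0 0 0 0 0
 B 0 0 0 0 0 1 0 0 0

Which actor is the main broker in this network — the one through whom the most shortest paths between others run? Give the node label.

Unnormalized betweenness of each node: A:0, B:0, C:17/2, D:13/2, E:2, F:23/2, G:5, H:2, I:5/2.
F has the largest value, 23/2, making it the main broker — the node through which the most shortest paths run.

F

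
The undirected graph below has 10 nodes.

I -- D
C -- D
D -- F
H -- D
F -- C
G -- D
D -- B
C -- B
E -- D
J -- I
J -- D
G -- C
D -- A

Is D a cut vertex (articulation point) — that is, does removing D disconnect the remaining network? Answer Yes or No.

Removing D leaves {E} with no path to {B, C, F, and G}, so the network splits into 5 components. D is a cut vertex.

Yes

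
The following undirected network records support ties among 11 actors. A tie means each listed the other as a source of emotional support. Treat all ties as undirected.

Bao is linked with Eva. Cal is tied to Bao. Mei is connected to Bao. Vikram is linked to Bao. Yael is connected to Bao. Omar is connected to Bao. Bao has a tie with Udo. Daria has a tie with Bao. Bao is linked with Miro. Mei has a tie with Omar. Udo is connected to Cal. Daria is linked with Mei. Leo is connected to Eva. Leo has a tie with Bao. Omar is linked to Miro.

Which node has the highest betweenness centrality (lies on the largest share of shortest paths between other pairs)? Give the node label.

Unnormalized betweenness of each node: Bao:39, Cal:0, Daria:0, Eva:0, Leo:0, Mei:1/2, Miro:0, Omar:1/2, Udo:0, Vikram:0, Yael:0.
Bao has the largest value, 39, making it the main broker — the node through which the most shortest paths run.

Bao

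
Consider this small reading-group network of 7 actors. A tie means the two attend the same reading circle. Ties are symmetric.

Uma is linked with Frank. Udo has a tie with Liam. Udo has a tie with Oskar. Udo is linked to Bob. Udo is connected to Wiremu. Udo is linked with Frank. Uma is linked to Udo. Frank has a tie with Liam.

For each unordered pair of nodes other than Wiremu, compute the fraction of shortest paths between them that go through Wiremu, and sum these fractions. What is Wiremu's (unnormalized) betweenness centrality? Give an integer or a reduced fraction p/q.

0

No shortest path between any pair of other nodes passes through Wiremu.
Summing the contributions gives betweenness(Wiremu) = 0.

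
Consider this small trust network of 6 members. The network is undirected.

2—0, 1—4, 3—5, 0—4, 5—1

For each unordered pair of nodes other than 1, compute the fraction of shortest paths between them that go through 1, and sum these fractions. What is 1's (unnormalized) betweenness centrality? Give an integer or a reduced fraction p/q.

Pairs whose geodesics pass through 1 — 0–3: 1; 0–5: 1; 3–4: 1; 3–2: 1; 5–4: 1; 5–2: 1.
All other pairs contribute 0.
Summing the contributions gives betweenness(1) = 6.

6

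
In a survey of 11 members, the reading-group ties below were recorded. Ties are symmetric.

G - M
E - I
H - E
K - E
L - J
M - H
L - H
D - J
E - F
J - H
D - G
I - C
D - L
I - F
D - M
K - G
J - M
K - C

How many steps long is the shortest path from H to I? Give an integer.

One shortest route is H – E – I, which uses 2 edges, and H and I are not directly tied, so nothing shorter exists. So d(H,I) = 2.

2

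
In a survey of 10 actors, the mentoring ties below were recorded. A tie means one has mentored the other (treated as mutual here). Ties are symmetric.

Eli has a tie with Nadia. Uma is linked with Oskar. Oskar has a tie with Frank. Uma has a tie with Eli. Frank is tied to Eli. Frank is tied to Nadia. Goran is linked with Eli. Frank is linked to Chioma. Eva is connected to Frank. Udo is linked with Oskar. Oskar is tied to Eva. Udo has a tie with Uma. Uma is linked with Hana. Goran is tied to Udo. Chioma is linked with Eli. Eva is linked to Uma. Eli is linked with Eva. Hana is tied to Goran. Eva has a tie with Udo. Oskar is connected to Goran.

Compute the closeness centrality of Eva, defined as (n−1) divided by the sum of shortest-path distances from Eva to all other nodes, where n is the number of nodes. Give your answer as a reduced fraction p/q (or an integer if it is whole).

Distances from Eva: Chioma:2, Eli:1, Frank:1, Goran:2, Hana:2, Nadia:2, Oskar:1, Udo:1, Uma:1. Sum = 13.
n = 10, so closeness = 9/13.

9/13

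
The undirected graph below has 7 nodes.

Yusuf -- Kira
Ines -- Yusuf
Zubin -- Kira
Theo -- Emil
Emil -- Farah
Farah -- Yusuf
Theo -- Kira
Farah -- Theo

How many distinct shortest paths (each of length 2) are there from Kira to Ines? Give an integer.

The shortest distance is 2, and the only length-2 path is Kira–Yusuf–Ines. So there is exactly 1 shortest path.

1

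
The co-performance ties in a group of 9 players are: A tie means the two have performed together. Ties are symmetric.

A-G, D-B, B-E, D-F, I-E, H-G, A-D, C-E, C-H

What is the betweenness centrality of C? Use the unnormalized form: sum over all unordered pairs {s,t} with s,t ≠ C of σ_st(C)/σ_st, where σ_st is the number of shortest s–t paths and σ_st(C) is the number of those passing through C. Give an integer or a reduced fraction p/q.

Pairs whose geodesics pass through C — H–B: 1; H–I: 1; H–E: 1; I–G: 1; E–G: 1.
All other pairs contribute 0.
Summing the contributions gives betweenness(C) = 5.

5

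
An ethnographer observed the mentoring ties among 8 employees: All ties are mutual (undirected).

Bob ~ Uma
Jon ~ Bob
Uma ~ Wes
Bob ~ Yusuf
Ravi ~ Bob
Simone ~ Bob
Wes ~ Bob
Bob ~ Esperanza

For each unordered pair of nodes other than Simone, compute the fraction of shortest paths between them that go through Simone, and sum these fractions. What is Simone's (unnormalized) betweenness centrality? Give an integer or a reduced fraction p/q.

No shortest path between any pair of other nodes passes through Simone.
Summing the contributions gives betweenness(Simone) = 0.

0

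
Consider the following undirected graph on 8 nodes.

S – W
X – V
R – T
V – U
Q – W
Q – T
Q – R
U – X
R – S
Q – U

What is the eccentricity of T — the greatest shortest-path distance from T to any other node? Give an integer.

3

Distances from T: Q:1, R:1, S:2, U:2, V:3, W:2, X:3.
The largest is 3 (to X and V), so the eccentricity of T is 3.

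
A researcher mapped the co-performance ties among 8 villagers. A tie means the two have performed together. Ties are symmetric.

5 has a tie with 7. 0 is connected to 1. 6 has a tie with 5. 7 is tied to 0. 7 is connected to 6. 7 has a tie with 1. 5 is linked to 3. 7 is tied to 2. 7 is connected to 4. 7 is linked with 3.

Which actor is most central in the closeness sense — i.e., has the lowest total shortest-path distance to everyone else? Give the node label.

Farness (sum of distances to all others) for each node — 0:12, 1:12, 2:13, 3:12, 4:13, 5:11, 6:12, 7:7.
The smallest farness is 7, for 7, so 7 has the highest closeness.

7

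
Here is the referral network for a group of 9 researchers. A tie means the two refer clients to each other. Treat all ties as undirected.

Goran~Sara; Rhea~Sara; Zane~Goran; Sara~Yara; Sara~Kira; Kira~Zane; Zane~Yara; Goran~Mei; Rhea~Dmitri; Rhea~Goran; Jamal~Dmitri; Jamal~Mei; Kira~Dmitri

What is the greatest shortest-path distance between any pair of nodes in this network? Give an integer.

4

Eccentricity of each node (its greatest distance to any other): Dmitri:3, Goran:2, Jamal:4, Kira:3, Mei:3, Rhea:2, Sara:3, Yara:4, Zane:3.
The maximum eccentricity is 4, realized for instance by the pair Yara–Jamal via Yara – Sara – Kira – Dmitri – Jamal. So the diameter is 4.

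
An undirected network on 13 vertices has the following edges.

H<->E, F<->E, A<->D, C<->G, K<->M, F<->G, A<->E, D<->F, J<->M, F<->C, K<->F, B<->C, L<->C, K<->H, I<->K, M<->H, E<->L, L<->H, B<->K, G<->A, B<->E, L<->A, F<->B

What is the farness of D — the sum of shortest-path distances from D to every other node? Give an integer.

Distances from D: A:1, B:2, C:2, E:2, F:1, G:2, H:3, I:3, J:4, K:2, L:2, M:3.
Sum = 1 + 2 + 2 + 2 + 1 + 2 + 3 + 3 + 4 + 2 + 2 + 3 = 27.

27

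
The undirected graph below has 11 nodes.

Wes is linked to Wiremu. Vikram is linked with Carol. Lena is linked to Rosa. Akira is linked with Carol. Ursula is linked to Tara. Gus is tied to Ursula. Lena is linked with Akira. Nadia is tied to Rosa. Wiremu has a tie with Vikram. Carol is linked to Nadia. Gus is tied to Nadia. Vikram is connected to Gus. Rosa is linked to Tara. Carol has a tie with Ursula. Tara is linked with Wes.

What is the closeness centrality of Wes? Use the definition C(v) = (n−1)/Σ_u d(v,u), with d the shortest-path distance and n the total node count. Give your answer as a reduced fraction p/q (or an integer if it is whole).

5/12

Distances from Wes: Akira:4, Carol:3, Gus:3, Lena:3, Nadia:3, Rosa:2, Tara:1, Ursula:2, Vikram:2, Wiremu:1. Sum = 24.
n = 11, so closeness = 10/24 = 5/12.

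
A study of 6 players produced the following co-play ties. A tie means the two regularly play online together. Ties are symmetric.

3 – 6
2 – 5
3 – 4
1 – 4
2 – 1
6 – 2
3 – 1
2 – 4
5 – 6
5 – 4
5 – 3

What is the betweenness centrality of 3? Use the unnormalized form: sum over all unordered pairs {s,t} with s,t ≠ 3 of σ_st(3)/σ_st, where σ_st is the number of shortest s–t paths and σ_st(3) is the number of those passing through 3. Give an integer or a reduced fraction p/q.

Pairs whose geodesics pass through 3 — 5–1: 1/3; 4–6: 1/3; 1–6: 1/2.
All other pairs contribute 0.
Summing the contributions gives betweenness(3) = 7/6.

7/6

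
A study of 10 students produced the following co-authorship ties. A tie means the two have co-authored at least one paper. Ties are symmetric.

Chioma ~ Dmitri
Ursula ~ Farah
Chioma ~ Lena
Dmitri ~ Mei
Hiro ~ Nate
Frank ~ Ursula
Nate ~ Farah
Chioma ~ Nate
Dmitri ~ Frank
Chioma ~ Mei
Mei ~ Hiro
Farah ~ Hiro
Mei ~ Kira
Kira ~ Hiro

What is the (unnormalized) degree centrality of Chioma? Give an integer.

4

Chioma is directly tied to Dmitri, Lena, Mei, and Nate. That is 4 neighbors, so the degree of Chioma is 4.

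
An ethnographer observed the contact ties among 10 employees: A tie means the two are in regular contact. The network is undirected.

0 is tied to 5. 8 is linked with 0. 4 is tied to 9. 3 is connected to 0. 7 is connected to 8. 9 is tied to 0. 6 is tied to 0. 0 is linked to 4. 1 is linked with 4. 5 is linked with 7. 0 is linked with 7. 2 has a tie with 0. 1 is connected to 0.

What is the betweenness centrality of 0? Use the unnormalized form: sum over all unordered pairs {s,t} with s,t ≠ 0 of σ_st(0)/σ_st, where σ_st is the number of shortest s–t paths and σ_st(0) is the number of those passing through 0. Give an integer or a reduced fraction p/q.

Pairs whose geodesics pass through 0 — 1–5: 1; 1–8: 1; 1–2: 1; 1–7: 1; 1–6: 1; 1–9: 1/2; 1–3: 1; 4–5: 1; 4–8: 1; 4–2: 1; 4–7: 1; 4–6: 1; 4–3: 1; 5–8: 1/2 … (+18 more pairs).
All other pairs contribute 0.
Summing the contributions gives betweenness(0) = 31.

31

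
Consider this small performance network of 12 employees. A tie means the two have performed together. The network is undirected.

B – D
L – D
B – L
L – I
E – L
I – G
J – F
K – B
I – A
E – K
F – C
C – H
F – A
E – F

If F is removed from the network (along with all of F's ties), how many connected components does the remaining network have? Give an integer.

3

Without F, the remaining ties split the others into: {C, H}; {J}; {A, B, D, E, G, I, K, L}.
That's 3 separate components.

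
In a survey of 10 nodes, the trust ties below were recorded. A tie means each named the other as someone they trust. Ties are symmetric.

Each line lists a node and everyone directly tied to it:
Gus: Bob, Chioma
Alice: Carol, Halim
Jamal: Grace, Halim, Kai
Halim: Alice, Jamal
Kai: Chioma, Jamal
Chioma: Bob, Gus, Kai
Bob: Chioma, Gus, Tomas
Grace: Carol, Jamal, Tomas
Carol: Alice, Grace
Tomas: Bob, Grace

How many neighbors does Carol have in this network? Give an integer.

Carol is directly tied to Alice and Grace. That is 2 neighbors, so the degree of Carol is 2.

2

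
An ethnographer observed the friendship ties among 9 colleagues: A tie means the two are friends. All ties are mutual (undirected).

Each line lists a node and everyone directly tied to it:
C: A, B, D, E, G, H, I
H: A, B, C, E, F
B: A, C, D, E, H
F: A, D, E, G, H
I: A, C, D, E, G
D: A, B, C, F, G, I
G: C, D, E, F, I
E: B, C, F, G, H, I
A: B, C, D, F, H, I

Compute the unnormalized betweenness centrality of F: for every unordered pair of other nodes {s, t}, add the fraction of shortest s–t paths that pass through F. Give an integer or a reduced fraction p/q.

Pairs whose geodesics pass through F — D–E: 1/5; D–H: 1/4; A–G: 1/4; A–E: 1/5; G–H: 1/3.
All other pairs contribute 0.
Summing the contributions gives betweenness(F) = 37/30.

37/30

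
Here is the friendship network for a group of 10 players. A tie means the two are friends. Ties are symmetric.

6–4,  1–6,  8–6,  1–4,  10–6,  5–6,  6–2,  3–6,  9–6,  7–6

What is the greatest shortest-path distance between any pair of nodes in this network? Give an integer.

2

Eccentricity of each node (its greatest distance to any other): 1:2, 2:2, 3:2, 4:2, 5:2, 6:1, 7:2, 8:2, 9:2, 10:2.
The maximum eccentricity is 2, realized for instance by the pair 8–3 via 8 – 6 – 3. So the diameter is 2.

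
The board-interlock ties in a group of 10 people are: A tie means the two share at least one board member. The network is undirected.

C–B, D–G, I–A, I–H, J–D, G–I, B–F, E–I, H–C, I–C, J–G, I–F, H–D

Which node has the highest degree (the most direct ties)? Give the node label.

Degrees — A:1, B:2, C:3, D:3, E:1, F:2, G:3, H:3, I:6, J:2.
The maximum is 6, attained only by I.

I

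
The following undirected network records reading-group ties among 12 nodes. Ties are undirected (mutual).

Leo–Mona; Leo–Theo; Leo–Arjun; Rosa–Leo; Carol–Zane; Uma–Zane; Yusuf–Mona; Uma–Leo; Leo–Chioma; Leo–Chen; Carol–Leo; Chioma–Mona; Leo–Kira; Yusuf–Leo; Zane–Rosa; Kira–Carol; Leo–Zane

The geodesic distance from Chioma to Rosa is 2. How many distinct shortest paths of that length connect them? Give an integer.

The shortest distance is 2, and the only length-2 path is Chioma–Leo–Rosa. So there is exactly 1 shortest path.

1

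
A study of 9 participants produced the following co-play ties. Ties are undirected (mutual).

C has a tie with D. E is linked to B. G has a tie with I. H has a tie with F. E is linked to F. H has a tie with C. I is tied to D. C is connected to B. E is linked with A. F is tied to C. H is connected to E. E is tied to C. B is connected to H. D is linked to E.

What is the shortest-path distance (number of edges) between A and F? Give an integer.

2

One shortest route is A – E – F, which uses 2 edges, and A and F are not directly tied, so nothing shorter exists. So d(A,F) = 2.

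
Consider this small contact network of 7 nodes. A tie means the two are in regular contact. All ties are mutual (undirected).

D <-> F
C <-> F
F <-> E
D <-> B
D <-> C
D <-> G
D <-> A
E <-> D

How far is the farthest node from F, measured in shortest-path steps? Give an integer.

2

Distances from F: A:2, B:2, C:1, D:1, E:1, G:2.
The largest is 2 (to G, B, and A), so the eccentricity of F is 2.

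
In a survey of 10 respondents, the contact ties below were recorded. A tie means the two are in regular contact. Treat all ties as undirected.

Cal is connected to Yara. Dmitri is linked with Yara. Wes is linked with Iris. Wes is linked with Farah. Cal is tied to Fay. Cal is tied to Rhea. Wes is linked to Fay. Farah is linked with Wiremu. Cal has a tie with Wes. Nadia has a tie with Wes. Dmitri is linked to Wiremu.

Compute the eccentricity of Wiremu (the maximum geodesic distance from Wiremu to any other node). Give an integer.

Distances from Wiremu: Cal:3, Dmitri:1, Farah:1, Fay:3, Iris:3, Nadia:3, Rhea:4, Wes:2, Yara:2.
The largest is 4 (to Rhea), so the eccentricity of Wiremu is 4.

4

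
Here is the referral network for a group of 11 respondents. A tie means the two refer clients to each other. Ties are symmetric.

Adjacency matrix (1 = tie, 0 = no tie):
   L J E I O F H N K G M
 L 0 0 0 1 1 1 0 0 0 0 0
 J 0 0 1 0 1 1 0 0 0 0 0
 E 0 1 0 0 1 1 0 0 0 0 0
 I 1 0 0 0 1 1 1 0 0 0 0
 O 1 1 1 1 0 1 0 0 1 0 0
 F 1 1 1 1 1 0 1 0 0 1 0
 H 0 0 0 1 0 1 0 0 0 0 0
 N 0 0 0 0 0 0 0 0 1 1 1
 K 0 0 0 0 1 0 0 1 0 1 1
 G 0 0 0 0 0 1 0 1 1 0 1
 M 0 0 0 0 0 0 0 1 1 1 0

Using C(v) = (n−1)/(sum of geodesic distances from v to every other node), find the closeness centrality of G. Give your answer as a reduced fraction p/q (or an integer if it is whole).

5/8

Distances from G: E:2, F:1, H:2, I:2, J:2, K:1, L:2, M:1, N:1, O:2. Sum = 16.
n = 11, so closeness = 10/16 = 5/8.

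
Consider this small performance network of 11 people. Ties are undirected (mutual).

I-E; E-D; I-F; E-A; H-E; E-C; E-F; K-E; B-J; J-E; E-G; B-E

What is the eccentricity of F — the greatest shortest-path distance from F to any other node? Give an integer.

Distances from F: A:2, B:2, C:2, D:2, E:1, G:2, H:2, I:1, J:2, K:2.
The largest is 2 (to B, C, G, D, H, J, A, and K), so the eccentricity of F is 2.

2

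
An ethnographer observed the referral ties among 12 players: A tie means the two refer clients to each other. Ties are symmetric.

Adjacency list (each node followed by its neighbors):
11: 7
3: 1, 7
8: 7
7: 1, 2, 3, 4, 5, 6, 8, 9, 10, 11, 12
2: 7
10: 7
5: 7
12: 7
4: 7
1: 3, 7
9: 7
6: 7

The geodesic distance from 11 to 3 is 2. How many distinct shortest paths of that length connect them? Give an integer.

The shortest distance is 2, and the only length-2 path is 11–7–3. So there is exactly 1 shortest path.

1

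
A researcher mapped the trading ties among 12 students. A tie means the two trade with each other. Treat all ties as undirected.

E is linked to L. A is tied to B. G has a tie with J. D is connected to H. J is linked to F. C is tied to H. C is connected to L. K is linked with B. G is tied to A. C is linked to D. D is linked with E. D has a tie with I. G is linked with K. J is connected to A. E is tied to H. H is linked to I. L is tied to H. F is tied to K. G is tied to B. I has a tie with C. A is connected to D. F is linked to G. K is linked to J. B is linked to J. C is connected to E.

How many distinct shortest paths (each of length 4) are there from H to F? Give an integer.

The shortest distance is 4. The length-4 paths are: H–D–A–J–F; H–D–A–G–F.
That gives 2 distinct shortest paths.

2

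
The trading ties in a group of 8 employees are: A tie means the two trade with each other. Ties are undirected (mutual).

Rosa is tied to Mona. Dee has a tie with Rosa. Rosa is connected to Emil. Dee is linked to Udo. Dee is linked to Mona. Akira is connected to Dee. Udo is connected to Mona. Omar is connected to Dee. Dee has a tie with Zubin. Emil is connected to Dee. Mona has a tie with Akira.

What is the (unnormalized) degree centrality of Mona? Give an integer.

Mona is directly tied to Akira, Dee, Rosa, and Udo. That is 4 neighbors, so the degree of Mona is 4.

4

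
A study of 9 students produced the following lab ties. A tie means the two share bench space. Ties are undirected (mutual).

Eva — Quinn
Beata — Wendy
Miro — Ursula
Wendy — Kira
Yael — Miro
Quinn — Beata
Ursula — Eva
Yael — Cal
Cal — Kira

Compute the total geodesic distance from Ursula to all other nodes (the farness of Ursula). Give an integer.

Distances from Ursula: Beata:3, Cal:3, Eva:1, Kira:4, Miro:1, Quinn:2, Wendy:4, Yael:2.
Sum = 3 + 3 + 1 + 4 + 1 + 2 + 4 + 2 = 20.

20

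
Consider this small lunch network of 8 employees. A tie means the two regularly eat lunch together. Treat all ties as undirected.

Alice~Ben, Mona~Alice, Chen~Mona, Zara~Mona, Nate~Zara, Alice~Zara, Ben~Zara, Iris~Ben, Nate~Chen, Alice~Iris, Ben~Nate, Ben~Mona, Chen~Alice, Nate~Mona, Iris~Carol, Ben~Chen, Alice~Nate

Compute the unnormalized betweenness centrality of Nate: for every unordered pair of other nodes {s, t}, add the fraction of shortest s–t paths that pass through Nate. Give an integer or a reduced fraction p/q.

Pairs whose geodesics pass through Nate — Chen–Zara: 1/4.
All other pairs contribute 0.
Summing the contributions gives betweenness(Nate) = 1/4.

1/4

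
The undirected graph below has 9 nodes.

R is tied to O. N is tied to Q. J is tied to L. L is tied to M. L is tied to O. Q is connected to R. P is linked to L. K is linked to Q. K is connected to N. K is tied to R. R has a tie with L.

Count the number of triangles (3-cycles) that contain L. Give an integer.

1

L's neighbors: J, M, O, P, and R.
Neighbor pairs that are themselves tied: L–O–R. Each forms one triangle with L, for 1 in total.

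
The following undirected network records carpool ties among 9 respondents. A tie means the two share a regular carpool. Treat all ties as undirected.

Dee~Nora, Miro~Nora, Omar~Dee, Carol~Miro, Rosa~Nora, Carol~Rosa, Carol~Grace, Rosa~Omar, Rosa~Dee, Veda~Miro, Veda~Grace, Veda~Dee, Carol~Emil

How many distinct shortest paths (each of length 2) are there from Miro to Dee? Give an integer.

The shortest distance is 2. The length-2 paths are: Miro–Nora–Dee; Miro–Veda–Dee.
That gives 2 distinct shortest paths.

2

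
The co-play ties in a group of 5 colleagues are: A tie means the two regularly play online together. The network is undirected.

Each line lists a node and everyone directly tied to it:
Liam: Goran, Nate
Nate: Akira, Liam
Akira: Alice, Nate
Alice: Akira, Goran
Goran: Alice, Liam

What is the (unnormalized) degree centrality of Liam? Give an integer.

Liam is directly tied to Goran and Nate. That is 2 neighbors, so the degree of Liam is 2.

2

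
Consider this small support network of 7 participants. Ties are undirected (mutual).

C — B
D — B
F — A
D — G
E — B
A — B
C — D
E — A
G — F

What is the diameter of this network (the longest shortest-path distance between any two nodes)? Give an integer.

3

Eccentricity of each node (its greatest distance to any other): A:2, B:2, C:3, D:2, E:3, F:3, G:3.
The maximum eccentricity is 3, realized for instance by the pair G–E via G – F – A – E. So the diameter is 3.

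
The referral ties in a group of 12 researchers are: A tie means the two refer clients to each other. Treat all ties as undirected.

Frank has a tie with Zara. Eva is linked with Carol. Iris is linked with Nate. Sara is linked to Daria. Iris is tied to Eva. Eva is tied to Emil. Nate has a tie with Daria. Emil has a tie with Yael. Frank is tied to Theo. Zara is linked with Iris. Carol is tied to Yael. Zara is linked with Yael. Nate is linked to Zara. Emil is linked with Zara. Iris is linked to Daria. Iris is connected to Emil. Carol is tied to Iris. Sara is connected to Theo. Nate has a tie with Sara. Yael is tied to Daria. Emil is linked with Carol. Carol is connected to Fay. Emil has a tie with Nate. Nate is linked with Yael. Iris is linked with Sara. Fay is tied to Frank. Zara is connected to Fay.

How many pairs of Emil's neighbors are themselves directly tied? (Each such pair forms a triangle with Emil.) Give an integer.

9

Emil's neighbors: Carol, Eva, Iris, Nate, Yael, and Zara.
Neighbor pairs that are themselves tied: Emil–Carol–Eva; Emil–Carol–Iris; Emil–Carol–Yael; Emil–Eva–Iris; Emil–Iris–Nate; Emil–Iris–Zara; Emil–Nate–Yael; Emil–Nate–Zara; Emil–Yael–Zara. Each forms one triangle with Emil, for 9 in total.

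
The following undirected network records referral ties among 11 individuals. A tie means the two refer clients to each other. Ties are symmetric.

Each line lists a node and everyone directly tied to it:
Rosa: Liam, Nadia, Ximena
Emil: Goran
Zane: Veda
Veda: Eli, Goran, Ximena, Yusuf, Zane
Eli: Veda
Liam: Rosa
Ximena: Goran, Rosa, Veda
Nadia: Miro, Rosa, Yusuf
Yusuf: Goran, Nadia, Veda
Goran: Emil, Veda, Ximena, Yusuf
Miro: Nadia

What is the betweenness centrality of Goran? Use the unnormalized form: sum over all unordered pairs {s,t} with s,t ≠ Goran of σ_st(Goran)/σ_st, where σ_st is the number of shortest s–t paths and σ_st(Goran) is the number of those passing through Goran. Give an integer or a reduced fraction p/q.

19/2

Pairs whose geodesics pass through Goran — Liam–Emil: 1; Miro–Emil: 1; Zane–Emil: 1; Eli–Emil: 1; Yusuf–Emil: 1; Yusuf–Ximena: 1/2; Emil–Nadia: 1; Emil–Veda: 1; Emil–Ximena: 1; Emil–Rosa: 1.
All other pairs contribute 0.
Summing the contributions gives betweenness(Goran) = 19/2.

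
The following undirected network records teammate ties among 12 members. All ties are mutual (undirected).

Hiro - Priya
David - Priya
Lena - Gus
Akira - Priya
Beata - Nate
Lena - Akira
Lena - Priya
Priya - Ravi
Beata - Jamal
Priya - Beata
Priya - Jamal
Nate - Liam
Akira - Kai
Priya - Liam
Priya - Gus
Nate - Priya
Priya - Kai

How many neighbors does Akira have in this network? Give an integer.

Akira is directly tied to Kai, Lena, and Priya. That is 3 neighbors, so the degree of Akira is 3.

3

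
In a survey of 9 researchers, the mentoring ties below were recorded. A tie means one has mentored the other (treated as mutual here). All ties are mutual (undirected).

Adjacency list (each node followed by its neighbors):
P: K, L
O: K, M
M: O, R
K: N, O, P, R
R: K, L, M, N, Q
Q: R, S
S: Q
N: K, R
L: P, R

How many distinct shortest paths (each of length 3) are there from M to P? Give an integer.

The shortest distance is 3. The length-3 paths are: M–R–L–P; M–O–K–P; M–R–K–P.
That gives 3 distinct shortest paths.

3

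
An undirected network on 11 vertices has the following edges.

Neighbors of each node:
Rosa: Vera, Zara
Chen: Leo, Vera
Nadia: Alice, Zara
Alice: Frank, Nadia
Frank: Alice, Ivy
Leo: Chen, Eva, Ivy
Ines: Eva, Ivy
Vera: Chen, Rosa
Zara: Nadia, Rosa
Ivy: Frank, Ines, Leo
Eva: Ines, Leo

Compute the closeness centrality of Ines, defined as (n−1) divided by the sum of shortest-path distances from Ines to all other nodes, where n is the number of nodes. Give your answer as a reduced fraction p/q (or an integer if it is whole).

1/3

Distances from Ines: Alice:3, Chen:3, Eva:1, Frank:2, Ivy:1, Leo:2, Nadia:4, Rosa:5, Vera:4, Zara:5. Sum = 30.
n = 11, so closeness = 10/30 = 1/3.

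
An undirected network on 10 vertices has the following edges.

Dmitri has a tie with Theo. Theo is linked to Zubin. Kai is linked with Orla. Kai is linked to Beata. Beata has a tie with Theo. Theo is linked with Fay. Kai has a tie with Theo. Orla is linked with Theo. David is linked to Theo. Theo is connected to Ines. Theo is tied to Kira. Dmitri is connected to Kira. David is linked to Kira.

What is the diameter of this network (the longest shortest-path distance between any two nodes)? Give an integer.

Eccentricity of each node (its greatest distance to any other): Beata:2, David:2, Dmitri:2, Fay:2, Ines:2, Kai:2, Kira:2, Orla:2, Theo:1, Zubin:2.
The maximum eccentricity is 2, realized for instance by the pair Kai–Kira via Kai – Theo – Kira. So the diameter is 2.

2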